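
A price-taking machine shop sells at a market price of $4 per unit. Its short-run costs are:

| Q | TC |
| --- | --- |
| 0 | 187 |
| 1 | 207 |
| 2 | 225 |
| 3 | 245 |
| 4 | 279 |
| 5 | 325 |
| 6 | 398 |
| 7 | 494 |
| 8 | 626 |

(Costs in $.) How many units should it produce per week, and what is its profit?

Profit at each row (π = 4Q − TC): Q=0: -187; Q=1: -203; Q=2: -217; Q=3: -233; Q=4: -263; Q=5: -305; Q=6: -374; Q=7: -466; Q=8: -594.
Profit is highest at Q = 0. Equivalently, the lowest AVC in the table is 38/2 ≈ $19 at Q = 2, and P = $4 falls below it — price never covers variable cost, so the firm shuts down and loses only its fixed cost.

Q = 0 (shut down); profit = -$187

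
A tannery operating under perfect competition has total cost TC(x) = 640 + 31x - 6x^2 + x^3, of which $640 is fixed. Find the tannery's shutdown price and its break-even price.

Shutdown price = $22; break-even price = $127

Shutdown price = min AVC. AVC = 31 - 6x + x^2, with vertex at x = 3 and minimum $22.
ATC = 640/x + 31 - 6x + x^2. Setting dATC/dx = −640/x^2 − 6 + 2x = 0 gives x = 8 (since 2·8^3 − 6·8^2 = 640).
min ATC = 640/8 + 31 − 6·8 + 8^2 = $127. That is the break-even price.
Between these two prices the firm operates at a loss; above $127 it earns a profit.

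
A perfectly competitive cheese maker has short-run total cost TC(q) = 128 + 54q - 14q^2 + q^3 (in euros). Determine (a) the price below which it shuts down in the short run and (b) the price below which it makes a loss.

Shutdown price = min AVC. AVC = 54 - 14q + q^2, with vertex at q = 7 and minimum €5.
ATC = 128/q + 54 - 14q + q^2. Setting dATC/dq = −128/q^2 − 14 + 2q = 0 gives q = 8 (since 2·8^3 − 14·8^2 = 128).
min ATC = 128/8 + 54 − 14·8 + 8^2 = €22. That is the break-even price.
Between these two prices the firm operates at a loss; above €22 it earns a profit.

Shutdown price = €5; break-even price = €22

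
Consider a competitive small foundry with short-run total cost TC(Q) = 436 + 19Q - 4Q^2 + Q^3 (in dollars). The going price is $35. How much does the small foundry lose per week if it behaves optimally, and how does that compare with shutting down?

Profit = -$372 at Q = 4

AVC = 19 - 4Q + Q^2 has its minimum $15 at Q = 2; price $35 clears that bar, so the firm operates.
MC = 19 - 8Q + 3Q^2. Setting P = MC and taking the root on the rising branch gives Q* = 4.
TR = 35·4 = 140. TC = 436 + 76 = 512. Profit = 140 − 512 = -$372.
That loss of $372 beats the $436 the firm would lose by shutting down; producing recovers $64 of fixed cost.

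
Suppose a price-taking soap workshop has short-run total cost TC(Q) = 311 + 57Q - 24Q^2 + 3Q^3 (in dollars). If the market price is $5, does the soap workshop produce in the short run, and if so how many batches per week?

Variable cost is VC = 57Q - 24Q^2 + 3Q^3, so AVC = VC/Q = 57 - 24Q + 3Q^2 and MC = dTC/dQ = 57 - 48Q + 9Q^2.
AVC hits its minimum where MC = AVC, at Q = 4, giving min AVC = 57 - 24·4 + 3·4^2 = $9.
Since P = $5 < min AVC = $9, price fails to cover variable cost at any output.
The firm minimizes its loss by shutting down and losing only its fixed cost of $311.

Shut down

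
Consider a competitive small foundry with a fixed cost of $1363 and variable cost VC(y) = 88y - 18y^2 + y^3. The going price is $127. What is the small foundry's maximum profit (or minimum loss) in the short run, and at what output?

Profit = -$11 at y = 13

AVC = 88 - 18y + y^2 has its minimum $7 at y = 9; price $127 clears that bar, so the firm operates.
With MC = 88 - 36y + 3y^2, P = MC on the upward-sloping part at y* = 13.
TR = 127·13 = 1651. TC = 1363 + 299 = 1662. Profit = 1651 − 1662 = -$11.
That loss of $11 beats the $1363 the firm would lose by shutting down; producing recovers $1352 of fixed cost.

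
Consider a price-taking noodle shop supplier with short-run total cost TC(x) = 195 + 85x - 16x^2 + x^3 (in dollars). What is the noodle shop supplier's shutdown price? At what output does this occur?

Short-run supply begins at min AVC. From VC = 85x - 16x^2 + x^3, AVC = 85 - 16x + x^2.
At the minimum of AVC, MC = AVC. MC = 85 - 32x + 3x^2; setting MC = AVC gives 2x^2 - 16x = 0, so x = 8. min AVC = 21.
For P < $21 the firm produces nothing.

$21 per unit, at x = 8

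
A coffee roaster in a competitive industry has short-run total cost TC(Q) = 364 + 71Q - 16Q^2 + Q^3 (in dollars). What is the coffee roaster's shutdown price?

Short-run supply begins at min AVC. From VC = 71Q - 16Q^2 + Q^3, AVC = 71 - 16Q + Q^2.
At the minimum of AVC, MC = AVC. MC = 71 - 32Q + 3Q^2; setting MC = AVC gives 2Q^2 - 16Q = 0, so Q = 8. min AVC = 7.
For P < $7 the firm produces nothing.

$7 per unit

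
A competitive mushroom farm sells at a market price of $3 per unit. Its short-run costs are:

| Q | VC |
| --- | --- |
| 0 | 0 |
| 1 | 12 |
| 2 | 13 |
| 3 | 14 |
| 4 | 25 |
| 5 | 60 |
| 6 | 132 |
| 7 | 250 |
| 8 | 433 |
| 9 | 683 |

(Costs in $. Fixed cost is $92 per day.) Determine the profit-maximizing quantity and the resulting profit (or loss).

Q = 0 (shut down); profit = -$92

Compute π = P·Q − TC at each output: Q=0: -92; Q=1: -101; Q=2: -99; Q=3: -97; Q=4: -105; Q=5: -137; Q=6: -206; Q=7: -321; Q=8: -501; Q=9: -748.
Profit is highest at Q = 0. Equivalently, the lowest AVC in the table is 14/3 ≈ $4.67 at Q = 3, and P = $3 falls below it — price never covers variable cost, so the firm shuts down and loses only its fixed cost.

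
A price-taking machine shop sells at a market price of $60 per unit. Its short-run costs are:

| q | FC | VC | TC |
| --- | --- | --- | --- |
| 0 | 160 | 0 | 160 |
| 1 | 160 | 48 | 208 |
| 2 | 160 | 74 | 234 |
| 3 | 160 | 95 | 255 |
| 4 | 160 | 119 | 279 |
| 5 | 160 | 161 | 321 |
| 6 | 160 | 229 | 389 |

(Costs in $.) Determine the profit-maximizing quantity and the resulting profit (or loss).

Compute π = P·q − TC at each output: q=0: -160; q=1: -148; q=2: -114; q=3: -75; q=4: -39; q=5: -21; q=6: -29.
Profit is maximized at q = 5. AVC there is 161/5 = $32.20 ≤ P, so producing beats shutting down (which would give -$160).

q = 5; profit = -$21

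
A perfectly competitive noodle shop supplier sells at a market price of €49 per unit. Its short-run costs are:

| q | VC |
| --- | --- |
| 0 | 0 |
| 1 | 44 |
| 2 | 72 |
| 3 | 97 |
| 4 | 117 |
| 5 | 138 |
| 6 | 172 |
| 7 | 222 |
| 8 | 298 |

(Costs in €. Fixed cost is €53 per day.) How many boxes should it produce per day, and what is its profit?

Tabulate TR − TC: q=0: -53; q=1: -48; q=2: -27; q=3: -3; q=4: 26; q=5: 54; q=6: 69; q=7: 68; q=8: 41.
Profit is maximized at q = 6. AVC there is 172/6 = €28.67 ≤ P, so producing beats shutting down (which would give -€53).

q = 6; profit = €69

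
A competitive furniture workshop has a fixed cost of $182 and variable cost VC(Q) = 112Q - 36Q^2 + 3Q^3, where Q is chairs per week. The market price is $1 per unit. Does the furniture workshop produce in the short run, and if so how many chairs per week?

Strip out fixed cost: VC = 112Q - 36Q^2 + 3Q^3. Then AVC = 112 - 36Q + 3Q^2 and MC = 112 - 72Q + 9Q^2.
AVC hits its minimum where MC = AVC, at Q = 6, giving min AVC = 112 - 36·6 + 3·6^2 = $4.
Since P = $1 < min AVC = $4, price fails to cover variable cost at any output.
Best response: produce nothing and absorb the $182 fixed cost.

Shut down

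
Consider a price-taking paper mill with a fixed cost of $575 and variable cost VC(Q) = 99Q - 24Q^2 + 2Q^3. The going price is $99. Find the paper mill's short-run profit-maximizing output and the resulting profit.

Profit = -$63 at Q = 8

AVC = 99 - 24Q + 2Q^2; min AVC = $27 at Q = 6. Since P = $99 ≥ min AVC, the firm produces.
MC = 99 - 48Q + 6Q^2. Setting P = MC and taking the root on the rising branch gives Q* = 8.
TR = 99·8 = 792. TC = 575 + 280 = 855. Profit = 792 − 855 = -$63.
That loss of $63 beats the $575 the firm would lose by shutting down; producing recovers $512 of fixed cost.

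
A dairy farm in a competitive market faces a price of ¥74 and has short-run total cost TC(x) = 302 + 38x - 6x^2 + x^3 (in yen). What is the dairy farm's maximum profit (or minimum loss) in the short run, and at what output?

AVC = 38 - 6x + x^2 has its minimum ¥29 at x = 3; price ¥74 clears that bar, so the firm operates.
With MC = 38 - 12x + 3x^2, P = MC on the upward-sloping part at x* = 6.
TR = 74·6 = 444. TC = 302 + 228 = 530. Profit = 444 − 530 = -¥86.
Shutting down would mean losing the fixed cost of ¥302, so operating at a loss of ¥86 is better by ¥216.

Profit = -¥86 at x = 6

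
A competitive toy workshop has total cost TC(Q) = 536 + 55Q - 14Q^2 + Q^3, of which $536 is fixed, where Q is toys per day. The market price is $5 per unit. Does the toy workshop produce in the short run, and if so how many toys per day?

Variable cost is VC = 55Q - 14Q^2 + Q^3, so AVC = VC/Q = 55 - 14Q + Q^2 and MC = dTC/dQ = 55 - 28Q + 3Q^2.
The AVC parabola has its vertex at Q = 14/2 = 7, where AVC = 55 - 14·7 + 7^2 = $6.
With P < min AVC ($5 < $6), every unit sold adds to the loss.
Best response: produce nothing and absorb the $536 fixed cost.

Shut down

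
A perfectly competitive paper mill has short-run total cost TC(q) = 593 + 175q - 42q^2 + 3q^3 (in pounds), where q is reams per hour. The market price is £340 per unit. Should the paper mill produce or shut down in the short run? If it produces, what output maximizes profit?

Produce at q = 11

From TC, MC = TC'(q) = 175 - 84q + 9q^2 and AVC = VC/q = 175 - 42q + 3q^2.
AVC is minimized where dAVC/dq = -42 + 6q = 0, at q = 7; min AVC = 175 - 42·7 + 3·7^2 = £28.
Because £340 ≥ £28, revenue can cover variable cost; the firm operates.
P = MC gives -165 - 84q + 9q^2 = 0, with roots -5/3 and 11. Take the larger (rising MC): q* = 11.
Check: AVC at q = 11 is £76 ≤ P, so revenue covers variable cost.
Profit = P·q − TC = 340·11 − 1429 = £2311.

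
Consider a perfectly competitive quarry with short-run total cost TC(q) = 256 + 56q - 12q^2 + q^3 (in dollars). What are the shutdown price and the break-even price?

Shutdown price = min AVC. AVC = 56 - 12q + q^2, with vertex at q = 6 and minimum $20.
ATC = 256/q + 56 - 12q + q^2. Setting dATC/dq = −256/q^2 − 12 + 2q = 0 gives q = 8 (since 2·8^3 − 12·8^2 = 256).
min ATC = 256/8 + 56 − 12·8 + 8^2 = $56. That is the break-even price.
Between these two prices the firm operates at a loss; above $56 it earns a profit.

Shutdown price = $20; break-even price = $56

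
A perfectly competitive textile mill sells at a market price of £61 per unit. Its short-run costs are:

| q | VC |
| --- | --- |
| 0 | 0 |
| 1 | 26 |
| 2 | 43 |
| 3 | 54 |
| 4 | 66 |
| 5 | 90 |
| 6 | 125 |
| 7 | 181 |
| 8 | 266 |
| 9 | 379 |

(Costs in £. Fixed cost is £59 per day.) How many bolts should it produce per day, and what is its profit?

q = 7; profit = £187

Tabulate TR − TC: q=0: -59; q=1: -24; q=2: 20; q=3: 70; q=4: 119; q=5: 156; q=6: 182; q=7: 187; q=8: 163; q=9: 111.
Profit is maximized at q = 7. AVC there is 181/7 = £25.86 ≤ P, so producing beats shutting down (which would give -£59).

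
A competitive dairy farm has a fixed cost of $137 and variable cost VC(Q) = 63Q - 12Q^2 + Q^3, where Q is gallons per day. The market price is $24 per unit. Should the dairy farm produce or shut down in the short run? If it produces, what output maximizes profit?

Strip out fixed cost: VC = 63Q - 12Q^2 + Q^3. Then AVC = 63 - 12Q + Q^2 and MC = 63 - 24Q + 3Q^2.
The AVC parabola has its vertex at Q = 12/2 = 6, where AVC = 63 - 12·6 + 6^2 = $27.
With P < min AVC ($24 < $27), every unit sold adds to the loss.
The firm minimizes its loss by shutting down and losing only its fixed cost of $137.

Shut down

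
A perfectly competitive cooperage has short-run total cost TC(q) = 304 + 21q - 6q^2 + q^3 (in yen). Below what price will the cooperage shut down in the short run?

The shutdown price is the minimum of AVC. VC = 21q - 6q^2 + q^3, so AVC = 21 - 6q + q^2.
dAVC/dq = -6 + 2q = 0 gives q = 3. min AVC = 21 - 6·3 + 3^2 = 12.
The firm shuts down for any P below ¥12.

¥12 per unit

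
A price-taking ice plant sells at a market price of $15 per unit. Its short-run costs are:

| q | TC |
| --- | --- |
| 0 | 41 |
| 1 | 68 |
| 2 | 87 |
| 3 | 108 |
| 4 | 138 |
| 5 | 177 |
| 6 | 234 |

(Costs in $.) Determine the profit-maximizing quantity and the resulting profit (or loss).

Profit at each row (π = 15q − TC): q=0: -41; q=1: -53; q=2: -57; q=3: -63; q=4: -78; q=5: -102; q=6: -144.
Profit is highest at q = 0. Equivalently, the lowest AVC in the table is 67/3 ≈ $22.33 at q = 3, and P = $15 falls below it — price never covers variable cost, so the firm shuts down and loses only its fixed cost.

q = 0 (shut down); profit = -$41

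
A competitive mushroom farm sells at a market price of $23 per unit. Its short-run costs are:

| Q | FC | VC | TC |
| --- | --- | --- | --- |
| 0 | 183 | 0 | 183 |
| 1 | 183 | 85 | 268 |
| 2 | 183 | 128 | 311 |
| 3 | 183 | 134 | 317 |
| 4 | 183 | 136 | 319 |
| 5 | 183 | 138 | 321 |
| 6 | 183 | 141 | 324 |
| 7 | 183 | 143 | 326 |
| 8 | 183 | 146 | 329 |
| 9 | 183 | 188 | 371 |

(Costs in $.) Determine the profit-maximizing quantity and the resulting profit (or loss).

Compute π = P·Q − TC at each output: Q=0: -183; Q=1: -245; Q=2: -265; Q=3: -248; Q=4: -227; Q=5: -206; Q=6: -186; Q=7: -165; Q=8: -145; Q=9: -164.
Profit is maximized at Q = 8. AVC there is 146/8 = $18.25 ≤ P, so producing beats shutting down (which would give -$183).

Q = 8; profit = -$145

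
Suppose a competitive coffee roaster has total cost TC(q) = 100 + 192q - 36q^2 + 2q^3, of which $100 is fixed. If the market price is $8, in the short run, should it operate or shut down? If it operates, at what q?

From TC, MC = TC'(q) = 192 - 72q + 6q^2 and AVC = VC/q = 192 - 36q + 2q^2.
AVC is minimized where dAVC/dq = -36 + 4q = 0, at q = 9; min AVC = 192 - 36·9 + 2·9^2 = $30.
P = $8 lies below min AVC = $30; no output level covers variable cost.
Best response: produce nothing and absorb the $100 fixed cost.

Shut down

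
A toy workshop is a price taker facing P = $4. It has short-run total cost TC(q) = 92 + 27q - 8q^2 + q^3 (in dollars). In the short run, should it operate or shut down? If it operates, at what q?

Shut down

Strip out fixed cost: VC = 27q - 8q^2 + q^3. Then AVC = 27 - 8q + q^2 and MC = 27 - 16q + 3q^2.
AVC hits its minimum where MC = AVC, at q = 4, giving min AVC = 27 - 8·4 + 4^2 = $11.
With P < min AVC ($4 < $11), every unit sold adds to the loss.
Shutting down limits the loss to fixed cost, $92.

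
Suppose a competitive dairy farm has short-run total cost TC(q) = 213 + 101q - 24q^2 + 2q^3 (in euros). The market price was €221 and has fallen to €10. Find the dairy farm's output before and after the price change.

Output falls from 10 to 0 (the firm shuts down)

AVC = 101 - 24q + 2q^2, minimized at q = 6 where min AVC = €29. MC = 101 - 48q + 6q^2.
At P = €221 ≥ min AVC, set P = MC on the rising branch: q = 10.
At P = €10 < min AVC = €29, price no longer covers variable cost at any output, so the firm shuts down: q = 0.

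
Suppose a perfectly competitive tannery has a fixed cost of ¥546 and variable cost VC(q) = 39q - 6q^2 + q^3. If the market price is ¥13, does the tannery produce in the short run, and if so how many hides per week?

Variable cost is VC = 39q - 6q^2 + q^3, so AVC = VC/q = 39 - 6q + q^2 and MC = dTC/dq = 39 - 12q + 3q^2.
AVC is minimized where dAVC/dq = -6 + 2q = 0, at q = 3; min AVC = 39 - 6·3 + 3^2 = ¥30.
P = ¥13 lies below min AVC = ¥30; no output level covers variable cost.
Shutting down limits the loss to fixed cost, ¥546.

Shut down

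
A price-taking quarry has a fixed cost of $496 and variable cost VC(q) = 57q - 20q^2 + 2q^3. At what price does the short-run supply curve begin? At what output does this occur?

Short-run supply begins at min AVC. From VC = 57q - 20q^2 + 2q^3, AVC = 57 - 20q + 2q^2.
dAVC/dq = -20 + 4q = 0 gives q = 5. min AVC = 57 - 20·5 + 2·5^2 = 7.
For P < $7 the firm produces nothing.

$7 per unit, at q = 5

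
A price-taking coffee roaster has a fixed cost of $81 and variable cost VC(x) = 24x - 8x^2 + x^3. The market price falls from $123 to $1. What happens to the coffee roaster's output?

Output falls from 9 to 0 (the firm shuts down)

MC = 24 - 16x + 3x^2; the shutdown threshold is min AVC = $8 (at x = 4).
With P = $123 above the shutdown price, P = MC gives x = 9.
At P = $1 < min AVC = $8, price no longer covers variable cost at any output, so the firm shuts down: x = 0.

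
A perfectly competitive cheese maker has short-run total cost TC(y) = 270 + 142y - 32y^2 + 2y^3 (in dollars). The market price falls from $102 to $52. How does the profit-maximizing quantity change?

Output falls from 10 to 9

MC = 142 - 64y + 6y^2; the shutdown threshold is min AVC = $14 (at y = 8).
At P = $102 ≥ min AVC, set P = MC on the rising branch: y = 10.
At P = $52 ≥ min AVC, set P = MC: y = 9. The firm stays open but cuts output.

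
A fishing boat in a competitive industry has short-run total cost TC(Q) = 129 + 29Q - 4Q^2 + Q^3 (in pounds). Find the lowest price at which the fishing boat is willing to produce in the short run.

£25 per unit

The shutdown price is the minimum of AVC. VC = 29Q - 4Q^2 + Q^3, so AVC = 29 - 4Q + Q^2.
dAVC/dQ = -4 + 2Q = 0 gives Q = 2. min AVC = 29 - 4·2 + 2^2 = 25.
For P < £25 the firm produces nothing.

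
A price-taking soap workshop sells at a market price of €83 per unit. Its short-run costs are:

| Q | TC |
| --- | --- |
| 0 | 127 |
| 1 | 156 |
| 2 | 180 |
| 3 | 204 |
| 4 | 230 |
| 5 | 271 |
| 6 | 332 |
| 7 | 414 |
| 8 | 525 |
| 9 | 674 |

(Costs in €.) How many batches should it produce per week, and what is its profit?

Q = 7; profit = €167

Profit at each row (π = 83Q − TC): Q=0: -127; Q=1: -73; Q=2: -14; Q=3: 45; Q=4: 102; Q=5: 144; Q=6: 166; Q=7: 167; Q=8: 139; Q=9: 73.
Profit is maximized at Q = 7. AVC there is 287/7 = €41 ≤ P, so producing beats shutting down (which would give -€127).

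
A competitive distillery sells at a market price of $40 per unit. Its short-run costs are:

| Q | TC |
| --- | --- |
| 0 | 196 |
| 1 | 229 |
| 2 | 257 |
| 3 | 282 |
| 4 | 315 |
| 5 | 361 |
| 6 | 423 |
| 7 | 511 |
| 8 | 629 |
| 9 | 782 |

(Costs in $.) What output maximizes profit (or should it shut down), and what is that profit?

Compute π = P·Q − TC at each output: Q=0: -196; Q=1: -189; Q=2: -177; Q=3: -162; Q=4: -155; Q=5: -161; Q=6: -183; Q=7: -231; Q=8: -309; Q=9: -422.
Profit is maximized at Q = 4. AVC there is 119/4 = $29.75 ≤ P, so producing beats shutting down (which would give -$196).

Q = 4; profit = -$155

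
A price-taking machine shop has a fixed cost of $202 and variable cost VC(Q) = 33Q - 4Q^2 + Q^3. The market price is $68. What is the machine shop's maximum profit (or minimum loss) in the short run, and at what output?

AVC = 33 - 4Q + Q^2 has its minimum $29 at Q = 2; price $68 clears that bar, so the firm operates.
MC = 33 - 8Q + 3Q^2. Setting P = MC and taking the root on the rising branch gives Q* = 5.
TR = 68·5 = 340. TC = 202 + 190 = 392. Profit = 340 − 392 = -$52.
Shutting down would mean losing the fixed cost of $202, so operating at a loss of $52 is better by $150.

Profit = -$52 at Q = 5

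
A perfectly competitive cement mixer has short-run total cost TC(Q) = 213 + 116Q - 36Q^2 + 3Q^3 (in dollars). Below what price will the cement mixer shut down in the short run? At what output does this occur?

The firm shuts down when price falls below the minimum of average variable cost. AVC = VC/Q = 116 - 36Q + 3Q^2.
dAVC/dQ = -36 + 6Q = 0 gives Q = 6. min AVC = 116 - 36·6 + 3·6^2 = 8.
The firm shuts down for any P below $8.

$8 per unit, at Q = 6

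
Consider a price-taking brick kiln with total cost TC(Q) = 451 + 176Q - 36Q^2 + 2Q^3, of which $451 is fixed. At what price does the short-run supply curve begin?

Short-run supply begins at min AVC. From VC = 176Q - 36Q^2 + 2Q^3, AVC = 176 - 36Q + 2Q^2.
dAVC/dQ = -36 + 4Q = 0 gives Q = 9. min AVC = 176 - 36·9 + 2·9^2 = 14.
So the shutdown price is $14.

$14 per unit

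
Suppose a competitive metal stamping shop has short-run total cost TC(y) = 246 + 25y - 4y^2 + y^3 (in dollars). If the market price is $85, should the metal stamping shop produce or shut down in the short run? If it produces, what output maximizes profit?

Produce at y = 6

From TC, MC = TC'(y) = 25 - 8y + 3y^2 and AVC = VC/y = 25 - 4y + y^2.
AVC is minimized where dAVC/dy = -4 + 2y = 0, at y = 2; min AVC = 25 - 4·2 + 2^2 = $21.
Since P = $85 ≥ min AVC = $21, price covers variable cost and the firm should produce.
Solving P = MC: -60 - 8y + 3y^2 = 0 ⇒ y = -10/3 or 6. On the upward-sloping branch, y* = 6.
Check: AVC at y = 6 is $37 ≤ P, so revenue covers variable cost.
Profit = P·y − TC = 85·6 − 468 = $42.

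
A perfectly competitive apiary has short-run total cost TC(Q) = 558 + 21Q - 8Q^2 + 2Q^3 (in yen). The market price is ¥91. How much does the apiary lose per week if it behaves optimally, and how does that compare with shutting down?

Profit = -¥258 at Q = 5

AVC = 21 - 8Q + 2Q^2 has its minimum ¥13 at Q = 2; price ¥91 clears that bar, so the firm operates.
With MC = 21 - 16Q + 6Q^2, P = MC on the upward-sloping part at Q* = 5.
TR = 91·5 = 455. TC = 558 + 155 = 713. Profit = 455 − 713 = -¥258.
By producing, the firm covers all variable cost plus ¥300 of fixed cost; shutting down would lose the full ¥558.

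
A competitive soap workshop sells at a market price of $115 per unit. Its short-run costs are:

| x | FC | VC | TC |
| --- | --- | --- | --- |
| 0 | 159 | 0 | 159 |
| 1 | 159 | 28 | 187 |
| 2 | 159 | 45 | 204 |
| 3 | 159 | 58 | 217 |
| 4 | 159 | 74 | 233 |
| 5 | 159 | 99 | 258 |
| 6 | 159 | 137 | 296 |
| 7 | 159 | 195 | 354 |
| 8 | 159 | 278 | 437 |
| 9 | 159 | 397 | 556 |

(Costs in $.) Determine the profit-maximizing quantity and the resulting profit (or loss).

Compute π = P·x − TC at each output: x=0: -159; x=1: -72; x=2: 26; x=3: 128; x=4: 227; x=5: 317; x=6: 394; x=7: 451; x=8: 483; x=9: 479.
Profit is maximized at x = 8. AVC there is 278/8 = $34.75 ≤ P, so producing beats shutting down (which would give -$159).

x = 8; profit = $483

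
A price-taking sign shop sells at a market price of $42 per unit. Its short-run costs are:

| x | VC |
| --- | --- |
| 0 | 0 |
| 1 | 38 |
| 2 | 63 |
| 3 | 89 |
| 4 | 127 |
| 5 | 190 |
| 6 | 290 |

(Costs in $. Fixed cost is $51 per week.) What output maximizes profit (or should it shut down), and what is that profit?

x = 4; profit = -$10

Compute π = P·x − TC at each output: x=0: -51; x=1: -47; x=2: -30; x=3: -14; x=4: -10; x=5: -31; x=6: -89.
Profit is maximized at x = 4. AVC there is 127/4 = $31.75 ≤ P, so producing beats shutting down (which would give -$51).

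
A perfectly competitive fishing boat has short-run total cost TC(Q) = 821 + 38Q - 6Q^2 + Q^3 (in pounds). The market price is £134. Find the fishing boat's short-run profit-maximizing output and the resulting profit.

AVC = 38 - 6Q + Q^2 has its minimum £29 at Q = 3; price £134 clears that bar, so the firm operates.
With MC = 38 - 12Q + 3Q^2, P = MC on the upward-sloping part at Q* = 8.
TR = 134·8 = 1072. TC = 821 + 432 = 1253. Profit = 1072 − 1253 = -£181.
By producing, the firm covers all variable cost plus £640 of fixed cost; shutting down would lose the full £821.

Profit = -£181 at Q = 8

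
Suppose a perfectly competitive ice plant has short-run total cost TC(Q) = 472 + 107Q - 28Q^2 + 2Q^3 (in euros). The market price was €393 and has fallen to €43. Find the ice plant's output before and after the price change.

Output falls from 13 to 8

AVC = 107 - 28Q + 2Q^2, minimized at Q = 7 where min AVC = €9. MC = 107 - 56Q + 6Q^2.
At P = €393 ≥ min AVC, set P = MC on the rising branch: Q = 13.
At P = €43 ≥ min AVC, set P = MC: Q = 8. The firm stays open but cuts output.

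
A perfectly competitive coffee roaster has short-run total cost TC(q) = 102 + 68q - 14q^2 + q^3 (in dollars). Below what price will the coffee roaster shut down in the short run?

$19 per unit

The firm shuts down when price falls below the minimum of average variable cost. AVC = VC/q = 68 - 14q + q^2.
dAVC/dq = -14 + 2q = 0 gives q = 7. min AVC = 68 - 14·7 + 7^2 = 19.
So the shutdown price is $19.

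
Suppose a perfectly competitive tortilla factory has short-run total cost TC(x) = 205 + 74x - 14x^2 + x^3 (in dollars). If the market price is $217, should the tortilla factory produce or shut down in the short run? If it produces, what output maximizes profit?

Variable cost is VC = 74x - 14x^2 + x^3, so AVC = VC/x = 74 - 14x + x^2 and MC = dTC/dx = 74 - 28x + 3x^2.
The AVC parabola has its vertex at x = 14/2 = 7, where AVC = 74 - 14·7 + 7^2 = $25.
P = $217 exceeds min AVC = $25, so the firm stays open.
P = MC gives -143 - 28x + 3x^2 = 0, with roots -11/3 and 13. Take the larger (rising MC): x* = 13.
Check: AVC at x = 13 is $61 ≤ P, so revenue covers variable cost.
Profit = P·x − TC = 217·13 − 998 = $1823.

Produce at x = 13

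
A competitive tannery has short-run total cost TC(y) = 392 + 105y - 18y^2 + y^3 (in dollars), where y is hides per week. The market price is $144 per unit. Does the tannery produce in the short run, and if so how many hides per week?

Strip out fixed cost: VC = 105y - 18y^2 + y^3. Then AVC = 105 - 18y + y^2 and MC = 105 - 36y + 3y^2.
AVC is minimized where dAVC/dy = -18 + 2y = 0, at y = 9; min AVC = 105 - 18·9 + 9^2 = $24.
Since P = $144 ≥ min AVC = $24, price covers variable cost and the firm should produce.
Set P = MC: 144 = 105 - 36y + 3y^2 → -39 - 36y + 3y^2 = 0. The roots are y = -1 and y = 13; the profit-maximizing output is on the rising part of MC, so y* = 13.
Check: AVC at y = 13 is $40 ≤ P, so revenue covers variable cost.
Profit = P·y − TC = 144·13 − 912 = $960.

Produce at y = 13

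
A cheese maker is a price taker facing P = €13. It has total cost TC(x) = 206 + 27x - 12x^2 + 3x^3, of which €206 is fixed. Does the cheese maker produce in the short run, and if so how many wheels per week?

Shut down

From TC, MC = TC'(x) = 27 - 24x + 9x^2 and AVC = VC/x = 27 - 12x + 3x^2.
The AVC parabola has its vertex at x = 12/6 = 2, where AVC = 27 - 12·2 + 3·2^2 = €15.
With P < min AVC (€13 < €15), every unit sold adds to the loss.
The firm minimizes its loss by shutting down and losing only its fixed cost of €206.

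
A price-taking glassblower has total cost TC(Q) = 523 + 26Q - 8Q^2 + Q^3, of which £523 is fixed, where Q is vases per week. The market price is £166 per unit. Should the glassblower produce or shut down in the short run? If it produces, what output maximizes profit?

Variable cost is VC = 26Q - 8Q^2 + Q^3, so AVC = VC/Q = 26 - 8Q + Q^2 and MC = dTC/dQ = 26 - 16Q + 3Q^2.
AVC hits its minimum where MC = AVC, at Q = 4, giving min AVC = 26 - 8·4 + 4^2 = £10.
P = £166 exceeds min AVC = £10, so the firm stays open.
P = MC gives -140 - 16Q + 3Q^2 = 0, with roots -14/3 and 10. Take the larger (rising MC): Q* = 10.
Check: AVC at Q = 10 is £46 ≤ P, so revenue covers variable cost.
Profit = P·Q − TC = 166·10 − 983 = £677.

Produce at Q = 10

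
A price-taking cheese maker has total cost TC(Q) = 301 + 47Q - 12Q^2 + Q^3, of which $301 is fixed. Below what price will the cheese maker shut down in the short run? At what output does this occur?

$11 per unit, at Q = 6

The firm shuts down when price falls below the minimum of average variable cost. AVC = VC/Q = 47 - 12Q + Q^2.
dAVC/dQ = -12 + 2Q = 0 gives Q = 6. min AVC = 47 - 12·6 + 6^2 = 11.
So the shutdown price is $11.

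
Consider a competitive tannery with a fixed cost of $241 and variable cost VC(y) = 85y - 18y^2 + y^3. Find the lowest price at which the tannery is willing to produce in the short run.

The shutdown price is the minimum of AVC. VC = 85y - 18y^2 + y^3, so AVC = 85 - 18y + y^2.
At the minimum of AVC, MC = AVC. MC = 85 - 36y + 3y^2; setting MC = AVC gives 2y^2 - 18y = 0, so y = 9. min AVC = 4.
So the shutdown price is $4.

$4 per unit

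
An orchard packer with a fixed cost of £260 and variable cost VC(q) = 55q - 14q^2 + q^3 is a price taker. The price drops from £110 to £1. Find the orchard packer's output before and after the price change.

AVC = 55 - 14q + q^2, minimized at q = 7 where min AVC = £6. MC = 55 - 28q + 3q^2.
At P = £110 ≥ min AVC, set P = MC on the rising branch: q = 11.
At P = £1 < min AVC = £6, price no longer covers variable cost at any output, so the firm shuts down: q = 0.

Output falls from 11 to 0 (the firm shuts down)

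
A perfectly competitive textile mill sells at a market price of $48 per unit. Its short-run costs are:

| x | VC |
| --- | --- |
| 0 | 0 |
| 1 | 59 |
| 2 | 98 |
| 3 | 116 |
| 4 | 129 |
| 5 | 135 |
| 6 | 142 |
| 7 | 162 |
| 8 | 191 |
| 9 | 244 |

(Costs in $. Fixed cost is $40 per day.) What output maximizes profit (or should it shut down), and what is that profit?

Compute π = P·x − TC at each output: x=0: -40; x=1: -51; x=2: -42; x=3: -12; x=4: 23; x=5: 65; x=6: 106; x=7: 134; x=8: 153; x=9: 148.
Profit is maximized at x = 8. AVC there is 191/8 = $23.88 ≤ P, so producing beats shutting down (which would give -$40).

x = 8; profit = $153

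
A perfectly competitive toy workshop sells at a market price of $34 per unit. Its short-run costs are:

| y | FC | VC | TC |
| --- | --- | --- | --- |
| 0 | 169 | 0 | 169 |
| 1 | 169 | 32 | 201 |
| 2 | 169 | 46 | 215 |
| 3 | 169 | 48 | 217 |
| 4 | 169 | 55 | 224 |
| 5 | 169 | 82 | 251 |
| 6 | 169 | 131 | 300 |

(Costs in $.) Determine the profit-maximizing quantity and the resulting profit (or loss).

y = 5; profit = -$81

Tabulate TR − TC: y=0: -169; y=1: -167; y=2: -147; y=3: -115; y=4: -88; y=5: -81; y=6: -96.
Profit is maximized at y = 5. AVC there is 82/5 = $16.40 ≤ P, so producing beats shutting down (which would give -$169).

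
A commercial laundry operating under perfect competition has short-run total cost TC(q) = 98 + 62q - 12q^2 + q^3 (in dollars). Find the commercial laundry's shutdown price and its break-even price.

Shutdown price = $26; break-even price = $41

AVC = 62 - 12q + q^2; minimized at q = 6, giving min AVC = $26. That is the shutdown price.
ATC = 98/q + 62 - 12q + q^2. Setting dATC/dq = −98/q^2 − 12 + 2q = 0 gives q = 7 (since 2·7^3 − 12·7^2 = 98).
min ATC = 98/7 + 62 − 12·7 + 7^2 = $41. That is the break-even price.
For $26 ≤ P < $41 the firm produces at a loss; below $26 it shuts down.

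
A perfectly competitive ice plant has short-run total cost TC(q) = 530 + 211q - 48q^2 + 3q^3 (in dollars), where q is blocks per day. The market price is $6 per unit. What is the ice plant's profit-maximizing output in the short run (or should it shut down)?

Shut down

From TC, MC = TC'(q) = 211 - 96q + 9q^2 and AVC = VC/q = 211 - 48q + 3q^2.
AVC hits its minimum where MC = AVC, at q = 8, giving min AVC = 211 - 48·8 + 3·8^2 = $19.
P = $6 lies below min AVC = $19; no output level covers variable cost.
Best response: produce nothing and absorb the $530 fixed cost.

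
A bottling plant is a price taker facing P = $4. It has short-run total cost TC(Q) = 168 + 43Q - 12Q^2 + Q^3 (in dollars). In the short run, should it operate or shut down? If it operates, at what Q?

Shut down

Variable cost is VC = 43Q - 12Q^2 + Q^3, so AVC = VC/Q = 43 - 12Q + Q^2 and MC = dTC/dQ = 43 - 24Q + 3Q^2.
The AVC parabola has its vertex at Q = 12/2 = 6, where AVC = 43 - 12·6 + 6^2 = $7.
Since P = $4 < min AVC = $7, price fails to cover variable cost at any output.
The firm minimizes its loss by shutting down and losing only its fixed cost of $168.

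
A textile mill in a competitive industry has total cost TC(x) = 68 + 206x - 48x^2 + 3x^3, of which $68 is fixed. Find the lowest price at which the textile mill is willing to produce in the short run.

$14 per unit

The firm shuts down when price falls below the minimum of average variable cost. AVC = VC/x = 206 - 48x + 3x^2.
dAVC/dx = -48 + 6x = 0 gives x = 8. min AVC = 206 - 48·8 + 3·8^2 = 14.
So the shutdown price is $14.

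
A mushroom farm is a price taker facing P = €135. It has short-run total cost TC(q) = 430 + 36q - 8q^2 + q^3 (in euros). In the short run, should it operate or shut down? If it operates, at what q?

Produce at q = 9

From TC, MC = TC'(q) = 36 - 16q + 3q^2 and AVC = VC/q = 36 - 8q + q^2.
AVC hits its minimum where MC = AVC, at q = 4, giving min AVC = 36 - 8·4 + 4^2 = €20.
Because €135 ≥ €20, revenue can cover variable cost; the firm operates.
Set P = MC: 135 = 36 - 16q + 3q^2 → -99 - 16q + 3q^2 = 0. The roots are q = -11/3 and q = 9; the profit-maximizing output is on the rising part of MC, so q* = 9.
Check: AVC at q = 9 is €45 ≤ P, so revenue covers variable cost.
Profit = P·q − TC = 135·9 − 835 = €380.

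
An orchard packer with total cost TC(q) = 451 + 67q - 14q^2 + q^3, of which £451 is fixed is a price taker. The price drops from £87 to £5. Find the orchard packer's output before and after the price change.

AVC = 67 - 14q + q^2, minimized at q = 7 where min AVC = £18. MC = 67 - 28q + 3q^2.
With P = £87 above the shutdown price, P = MC gives q = 10.
At P = £5 < min AVC = £18, price no longer covers variable cost at any output, so the firm shuts down: q = 0.

Output falls from 10 to 0 (the firm shuts down)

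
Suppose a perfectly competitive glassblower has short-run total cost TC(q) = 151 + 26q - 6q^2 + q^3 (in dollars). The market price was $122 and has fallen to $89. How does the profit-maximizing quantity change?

MC = 26 - 12q + 3q^2; the shutdown threshold is min AVC = $17 (at q = 3).
At P = $122 ≥ min AVC, set P = MC on the rising branch: q = 8.
At P = $89 ≥ min AVC, set P = MC: q = 7. The firm stays open but cuts output.

Output falls from 8 to 7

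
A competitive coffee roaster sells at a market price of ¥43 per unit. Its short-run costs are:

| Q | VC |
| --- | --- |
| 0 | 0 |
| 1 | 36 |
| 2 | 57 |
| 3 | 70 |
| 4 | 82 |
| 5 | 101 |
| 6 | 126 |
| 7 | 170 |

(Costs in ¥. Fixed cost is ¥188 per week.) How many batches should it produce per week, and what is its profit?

Q = 6; profit = -¥56

Profit at each row (π = 43Q − TC): Q=0: -188; Q=1: -181; Q=2: -159; Q=3: -129; Q=4: -98; Q=5: -74; Q=6: -56; Q=7: -57.
Profit is maximized at Q = 6. AVC there is 126/6 = ¥21 ≤ P, so producing beats shutting down (which would give -¥188).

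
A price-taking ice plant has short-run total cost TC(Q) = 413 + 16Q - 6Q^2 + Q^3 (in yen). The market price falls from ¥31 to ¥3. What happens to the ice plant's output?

AVC = 16 - 6Q + Q^2, minimized at Q = 3 where min AVC = ¥7. MC = 16 - 12Q + 3Q^2.
With P = ¥31 above the shutdown price, P = MC gives Q = 5.
At P = ¥3 < min AVC = ¥7, price no longer covers variable cost at any output, so the firm shuts down: Q = 0.

Output falls from 5 to 0 (the firm shuts down)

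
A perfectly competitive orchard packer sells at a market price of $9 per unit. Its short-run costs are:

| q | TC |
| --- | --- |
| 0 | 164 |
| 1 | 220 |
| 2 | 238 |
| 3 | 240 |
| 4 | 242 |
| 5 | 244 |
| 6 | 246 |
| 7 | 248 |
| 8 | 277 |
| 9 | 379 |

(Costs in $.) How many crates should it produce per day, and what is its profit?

Compute π = P·q − TC at each output: q=0: -164; q=1: -211; q=2: -220; q=3: -213; q=4: -206; q=5: -199; q=6: -192; q=7: -185; q=8: -205; q=9: -298.
Profit is highest at q = 0. Equivalently, the lowest AVC in the table is 84/7 ≈ $12 at q = 7, and P = $9 falls below it — price never covers variable cost, so the firm shuts down and loses only its fixed cost.

q = 0 (shut down); profit = -$164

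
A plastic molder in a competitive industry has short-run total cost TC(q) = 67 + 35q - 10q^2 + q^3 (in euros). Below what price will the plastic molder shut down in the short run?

€10 per unit

Short-run supply begins at min AVC. From VC = 35q - 10q^2 + q^3, AVC = 35 - 10q + q^2.
At the minimum of AVC, MC = AVC. MC = 35 - 20q + 3q^2; setting MC = AVC gives 2q^2 - 10q = 0, so q = 5. min AVC = 10.
The firm shuts down for any P below €10.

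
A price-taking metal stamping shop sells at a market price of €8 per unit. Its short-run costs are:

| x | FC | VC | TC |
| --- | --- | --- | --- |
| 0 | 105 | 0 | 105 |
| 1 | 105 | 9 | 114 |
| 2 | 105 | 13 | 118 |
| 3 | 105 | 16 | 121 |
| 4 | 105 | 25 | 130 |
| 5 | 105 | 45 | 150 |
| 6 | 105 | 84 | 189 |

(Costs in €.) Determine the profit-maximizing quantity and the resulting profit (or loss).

Profit at each row (π = 8x − TC): x=0: -105; x=1: -106; x=2: -102; x=3: -97; x=4: -98; x=5: -110; x=6: -141.
Profit is maximized at x = 3. AVC there is 16/3 = €5.33 ≤ P, so producing beats shutting down (which would give -€105).

x = 3; profit = -€97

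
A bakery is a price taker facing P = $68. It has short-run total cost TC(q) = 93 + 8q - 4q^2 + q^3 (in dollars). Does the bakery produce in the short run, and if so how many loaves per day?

Produce at q = 6

Strip out fixed cost: VC = 8q - 4q^2 + q^3. Then AVC = 8 - 4q + q^2 and MC = 8 - 8q + 3q^2.
The AVC parabola has its vertex at q = 4/2 = 2, where AVC = 8 - 4·2 + 2^2 = $4.
Because $68 ≥ $4, revenue can cover variable cost; the firm operates.
Solving P = MC: -60 - 8q + 3q^2 = 0 ⇒ q = -10/3 or 6. On the upward-sloping branch, q* = 6.
Check: AVC at q = 6 is $20 ≤ P, so revenue covers variable cost.
Profit = P·q − TC = 68·6 − 213 = $195.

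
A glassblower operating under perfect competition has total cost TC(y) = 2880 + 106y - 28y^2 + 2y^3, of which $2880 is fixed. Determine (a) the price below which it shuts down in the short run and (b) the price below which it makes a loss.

Shutdown price = $8; break-even price = $298

AVC = 106 - 28y + 2y^2; minimized at y = 7, giving min AVC = $8. That is the shutdown price.
ATC = 2880/y + 106 - 28y + 2y^2. Setting dATC/dy = −2880/y^2 − 28 + 4y = 0 gives y = 12 (since 4·12^3 − 28·12^2 = 2880).
min ATC = 2880/12 + 106 − 28·12 + 2·12^2 = $298. That is the break-even price.
For $8 ≤ P < $298 the firm produces at a loss; below $8 it shuts down.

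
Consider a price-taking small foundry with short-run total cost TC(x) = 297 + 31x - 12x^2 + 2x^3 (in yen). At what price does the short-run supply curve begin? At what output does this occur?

The shutdown price is the minimum of AVC. VC = 31x - 12x^2 + 2x^3, so AVC = 31 - 12x + 2x^2.
At the minimum of AVC, MC = AVC. MC = 31 - 24x + 6x^2; setting MC = AVC gives 4x^2 - 12x = 0, so x = 3. min AVC = 13.
The firm shuts down for any P below ¥13.

¥13 per unit, at x = 3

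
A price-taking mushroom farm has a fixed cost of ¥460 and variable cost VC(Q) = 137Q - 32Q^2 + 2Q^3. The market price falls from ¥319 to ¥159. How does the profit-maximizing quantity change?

Output falls from 13 to 11

AVC = 137 - 32Q + 2Q^2, minimized at Q = 8 where min AVC = ¥9. MC = 137 - 64Q + 6Q^2.
At P = ¥319 ≥ min AVC, set P = MC on the rising branch: Q = 13.
At P = ¥159 ≥ min AVC, set P = MC: Q = 11. The firm stays open but cuts output.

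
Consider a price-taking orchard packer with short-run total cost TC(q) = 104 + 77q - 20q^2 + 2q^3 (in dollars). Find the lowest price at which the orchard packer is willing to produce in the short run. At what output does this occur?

The shutdown price is the minimum of AVC. VC = 77q - 20q^2 + 2q^3, so AVC = 77 - 20q + 2q^2.
At the minimum of AVC, MC = AVC. MC = 77 - 40q + 6q^2; setting MC = AVC gives 4q^2 - 20q = 0, so q = 5. min AVC = 27.
For P < $27 the firm produces nothing.

$27 per unit, at q = 5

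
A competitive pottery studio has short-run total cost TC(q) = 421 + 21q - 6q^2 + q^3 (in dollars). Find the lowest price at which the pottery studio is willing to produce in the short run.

The firm shuts down when price falls below the minimum of average variable cost. AVC = VC/q = 21 - 6q + q^2.
dAVC/dq = -6 + 2q = 0 gives q = 3. min AVC = 21 - 6·3 + 3^2 = 12.
So the shutdown price is $12.

$12 per unit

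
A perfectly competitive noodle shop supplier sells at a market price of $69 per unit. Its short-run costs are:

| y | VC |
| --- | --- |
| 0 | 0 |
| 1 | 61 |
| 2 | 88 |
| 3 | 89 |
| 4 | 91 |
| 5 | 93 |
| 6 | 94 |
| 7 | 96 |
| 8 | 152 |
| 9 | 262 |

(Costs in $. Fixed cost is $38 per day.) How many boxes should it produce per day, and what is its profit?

y = 8; profit = $362

Compute π = P·y − TC at each output: y=0: -38; y=1: -30; y=2: 12; y=3: 80; y=4: 147; y=5: 214; y=6: 282; y=7: 349; y=8: 362; y=9: 321.
Profit is maximized at y = 8. AVC there is 152/8 = $19 ≤ P, so producing beats shutting down (which would give -$38).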